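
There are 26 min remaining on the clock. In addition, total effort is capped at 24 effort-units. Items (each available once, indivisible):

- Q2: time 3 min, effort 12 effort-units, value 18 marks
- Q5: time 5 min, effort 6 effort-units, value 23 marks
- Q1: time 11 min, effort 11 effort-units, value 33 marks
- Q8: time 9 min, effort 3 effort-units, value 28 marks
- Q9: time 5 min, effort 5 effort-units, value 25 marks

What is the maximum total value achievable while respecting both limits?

Feasible sets respecting both limits:
- Q1+Q8+Q9: time 25, effort 19, value 86
- Q5+Q1+Q8: time 25, effort 20, value 84
- Q5+Q1+Q9: time 21, effort 22, value 81
- Q5+Q8+Q9: time 19, effort 14, value 76
Best: 86 marks.

86 marks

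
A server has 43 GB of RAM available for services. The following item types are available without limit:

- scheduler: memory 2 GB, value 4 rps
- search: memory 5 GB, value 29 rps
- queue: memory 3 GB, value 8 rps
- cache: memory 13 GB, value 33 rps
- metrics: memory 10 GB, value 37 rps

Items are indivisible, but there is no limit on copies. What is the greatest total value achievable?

Best value-per-unit is search at 29/5; filling with it alone gives 8×29 = 232.
Optimal mix: 8×search + 1×queue → memory 43, value 240.

240 rps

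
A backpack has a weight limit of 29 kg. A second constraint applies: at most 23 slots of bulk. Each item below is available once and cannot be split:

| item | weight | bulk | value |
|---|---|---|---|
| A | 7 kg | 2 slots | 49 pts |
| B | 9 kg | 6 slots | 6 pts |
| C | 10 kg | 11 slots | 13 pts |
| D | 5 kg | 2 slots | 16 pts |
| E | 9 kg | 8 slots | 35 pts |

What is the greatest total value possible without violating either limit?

100 pts

Feasible sets respecting both limits:
- A+D+E: weight 21, bulk 12, value 100
- A+C+E: weight 26, bulk 21, value 97
- A+B+E: weight 25, bulk 16, value 90
Best: 100 pts.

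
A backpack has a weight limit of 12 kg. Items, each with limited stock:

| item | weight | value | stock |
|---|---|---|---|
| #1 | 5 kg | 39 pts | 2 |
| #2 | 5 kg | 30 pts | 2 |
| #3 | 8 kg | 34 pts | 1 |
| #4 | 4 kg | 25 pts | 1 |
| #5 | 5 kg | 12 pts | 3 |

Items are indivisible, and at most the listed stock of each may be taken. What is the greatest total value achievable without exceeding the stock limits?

Best selections within weight 12 and stock limits:
- 2×#1: weight 10, value 78
- 1×#1 + 1×#2: weight 10, value 69
- 1×#1 + 1×#4: weight 9, value 64
- 2×#2: weight 10, value 60
Best: 78 pts.

78 pts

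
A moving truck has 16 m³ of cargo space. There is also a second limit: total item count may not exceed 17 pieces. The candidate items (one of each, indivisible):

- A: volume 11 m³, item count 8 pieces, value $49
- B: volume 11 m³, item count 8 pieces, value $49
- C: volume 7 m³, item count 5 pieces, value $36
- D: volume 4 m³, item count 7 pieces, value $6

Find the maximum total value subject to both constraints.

$55

Feasible sets respecting both limits:
- A+D: volume 15, item count 15, value 55
- B+D: volume 15, item count 15, value 55
- A: volume 11, item count 8, value 49
Best: $55.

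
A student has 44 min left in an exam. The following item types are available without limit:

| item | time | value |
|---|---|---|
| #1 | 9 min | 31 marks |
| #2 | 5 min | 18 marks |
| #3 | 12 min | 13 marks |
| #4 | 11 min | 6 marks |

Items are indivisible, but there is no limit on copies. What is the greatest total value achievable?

157 marks

Best value-per-unit is #2 at 18/5; filling with it alone gives 8×18 = 144.
Optimal mix: 1×#1 + 7×#2 → time 44, value 157.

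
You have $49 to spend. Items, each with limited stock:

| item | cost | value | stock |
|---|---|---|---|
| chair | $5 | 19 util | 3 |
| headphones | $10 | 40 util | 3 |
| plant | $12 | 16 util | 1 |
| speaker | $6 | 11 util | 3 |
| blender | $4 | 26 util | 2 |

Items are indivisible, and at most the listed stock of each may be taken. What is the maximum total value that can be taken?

210 util

Best selections within cost 49 and stock limits:
- 2×chair + 3×headphones + 2×blender: cost 48, value 210
- 3×chair + 3×headphones + 1×blender: cost 49, value 203
- 1×chair + 3×headphones + 1×speaker + 2×blender: cost 49, value 202
Best: 210 util.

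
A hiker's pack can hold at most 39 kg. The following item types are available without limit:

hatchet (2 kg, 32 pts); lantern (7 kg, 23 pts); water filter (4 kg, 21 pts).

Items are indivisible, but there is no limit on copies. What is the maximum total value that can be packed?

608 pts

Best value-per-unit is hatchet at 32/2, and filling with it alone uses weight 19×2=38. No mix of the others beats 19×32 = 608.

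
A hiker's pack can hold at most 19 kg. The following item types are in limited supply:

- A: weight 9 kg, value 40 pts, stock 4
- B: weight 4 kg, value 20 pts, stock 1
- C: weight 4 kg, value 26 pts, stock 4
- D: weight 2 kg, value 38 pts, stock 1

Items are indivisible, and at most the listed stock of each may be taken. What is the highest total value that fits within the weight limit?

142 pts

Best selections within weight 19 and stock limits:
- 4×C + 1×D: weight 18, value 142
- 1×B + 3×C + 1×D: weight 18, value 136
- 1×A + 2×C + 1×D: weight 19, value 130
- 1×A + 1×B + 1×C + 1×D: weight 19, value 124
Best: 142 pts.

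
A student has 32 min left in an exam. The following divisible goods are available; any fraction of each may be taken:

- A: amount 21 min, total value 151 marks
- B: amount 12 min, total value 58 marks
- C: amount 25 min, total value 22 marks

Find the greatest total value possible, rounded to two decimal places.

Take in order of value per unit:
- A (151/21 per unit): all 21 → value 151, running total 151.00
- B (58/12 per unit): 11 of 12 → value 11×58/12 = 53.1667, running total 204.17
Total 204.17.

204.17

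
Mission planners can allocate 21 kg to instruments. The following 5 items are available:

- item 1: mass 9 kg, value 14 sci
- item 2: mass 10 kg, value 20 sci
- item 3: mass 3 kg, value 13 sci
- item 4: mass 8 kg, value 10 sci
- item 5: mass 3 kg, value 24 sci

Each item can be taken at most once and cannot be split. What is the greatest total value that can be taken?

Check high-value combinations within 21 kg:
- item 2+item 3+item 5: mass 10+3+3=16, value 20+13+24=57
- item 2+item 4+item 5: mass 10+8+3=21, value 20+10+24=54
- item 1+item 3+item 5: mass 9+3+3=15, value 14+13+24=51
Best: 57 sci.

57 sci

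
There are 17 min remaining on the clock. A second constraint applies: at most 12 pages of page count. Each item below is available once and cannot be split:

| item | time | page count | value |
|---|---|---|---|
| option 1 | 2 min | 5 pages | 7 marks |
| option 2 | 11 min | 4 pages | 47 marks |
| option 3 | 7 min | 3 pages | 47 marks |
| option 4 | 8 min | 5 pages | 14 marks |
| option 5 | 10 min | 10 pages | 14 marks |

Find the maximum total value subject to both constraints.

61 marks

Feasible sets respecting both limits:
- option 3+option 4: time 15, page count 8, value 61
- option 1+option 2: time 13, page count 9, value 54
- option 1+option 3: time 9, page count 8, value 54
Best: 61 marks.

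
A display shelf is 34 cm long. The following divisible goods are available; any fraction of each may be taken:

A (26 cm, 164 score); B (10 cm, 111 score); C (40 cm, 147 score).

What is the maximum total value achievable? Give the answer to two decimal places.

Take in order of value per unit:
- B (111/10 per unit): all 10 → value 111, running total 111.00
- A (164/26 per unit): 24 of 26 → value 24×164/26 = 151.3846, running total 262.38
Total 262.38.

262.38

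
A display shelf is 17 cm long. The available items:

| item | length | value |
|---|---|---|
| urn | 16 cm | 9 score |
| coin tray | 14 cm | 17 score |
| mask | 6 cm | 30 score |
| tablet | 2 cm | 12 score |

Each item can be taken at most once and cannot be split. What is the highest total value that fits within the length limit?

42 score

This is a 0/1 knapsack; check combinations near the capacity.
- mask+tablet: length 6+2=8, value 30+12=42
- mask: length 6, value 30
- coin tray+tablet: length 14+2=16, value 17+12=29
Best: 42 score.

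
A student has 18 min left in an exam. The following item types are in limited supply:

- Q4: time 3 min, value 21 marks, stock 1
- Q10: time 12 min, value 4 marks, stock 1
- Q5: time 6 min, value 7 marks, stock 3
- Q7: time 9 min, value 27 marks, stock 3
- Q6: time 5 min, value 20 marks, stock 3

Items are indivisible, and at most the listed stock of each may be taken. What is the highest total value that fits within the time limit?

81 marks

Top feasible selections:
- 1×Q4 + 3×Q6: time 18, value 81
- 1×Q4 + 1×Q7 + 1×Q6: time 17, value 68
Best: 81 marks.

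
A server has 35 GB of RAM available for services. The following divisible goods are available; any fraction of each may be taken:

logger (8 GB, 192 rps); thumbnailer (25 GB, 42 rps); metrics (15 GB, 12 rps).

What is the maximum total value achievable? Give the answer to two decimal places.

235.60

Take in order of value per unit:
- logger (192/8 per unit): all 8 → value 192, running total 192.00
- thumbnailer (42/25 per unit): all 25 → value 42, running total 234.00
- metrics (12/15 per unit): 2 of 15 → value 2×12/15 = 1.6000, running total 235.60
Total 235.60.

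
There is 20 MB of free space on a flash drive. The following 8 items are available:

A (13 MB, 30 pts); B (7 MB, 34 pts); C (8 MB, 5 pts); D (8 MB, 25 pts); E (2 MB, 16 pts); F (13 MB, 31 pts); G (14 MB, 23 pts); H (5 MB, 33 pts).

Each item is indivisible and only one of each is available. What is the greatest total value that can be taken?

92 pts

Check high-value combinations within 20 MB:
- B+D+H: size 7+8+5=20, value 34+25+33=92
- B+E+H: size 7+2+5=14, value 34+16+33=83
- E+F+H: size 2+13+5=20, value 16+31+33=80
- A+E+H: size 13+2+5=20, value 30+16+33=79
- B+D+E: size 7+8+2=17, value 34+25+16=75
Best: 92 pts.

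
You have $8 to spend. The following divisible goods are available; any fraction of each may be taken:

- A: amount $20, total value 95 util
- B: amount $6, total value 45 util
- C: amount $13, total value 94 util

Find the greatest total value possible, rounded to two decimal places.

Take in order of value per unit:
- B (45/6 per unit): all 6 → value 45, running total 45.00
- C (94/13 per unit): 2 of 13 → value 2×94/13 = 14.4615, running total 59.46
Total 59.46.

59.46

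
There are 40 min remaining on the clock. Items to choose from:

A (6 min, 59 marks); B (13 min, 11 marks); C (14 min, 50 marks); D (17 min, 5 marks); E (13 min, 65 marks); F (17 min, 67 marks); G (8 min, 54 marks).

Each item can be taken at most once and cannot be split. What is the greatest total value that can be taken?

191 marks

Check high-value combinations within 40 min:
- A+E+F: time 6+13+17=36, value 59+65+67=191
- A+B+E+G: time 6+13+13+8=40, value 59+11+65+54=189
- E+F+G: time 13+17+8=38, value 65+67+54=186
- A+F+G: time 6+17+8=31, value 59+67+54=180
Best: 191 marks.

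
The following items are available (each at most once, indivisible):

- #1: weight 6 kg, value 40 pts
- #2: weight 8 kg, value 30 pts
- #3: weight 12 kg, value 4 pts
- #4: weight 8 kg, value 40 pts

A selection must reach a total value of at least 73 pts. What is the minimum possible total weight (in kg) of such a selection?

14

Subsets with value ≥ 73, sorted by total weight:
- #1+#4: weight 14, value 80
- #1+#2+#4: weight 22, value 110
- #1+#3+#4: weight 26, value 84
- #1+#2+#3: weight 26, value 74
Minimum weight: 14 kg.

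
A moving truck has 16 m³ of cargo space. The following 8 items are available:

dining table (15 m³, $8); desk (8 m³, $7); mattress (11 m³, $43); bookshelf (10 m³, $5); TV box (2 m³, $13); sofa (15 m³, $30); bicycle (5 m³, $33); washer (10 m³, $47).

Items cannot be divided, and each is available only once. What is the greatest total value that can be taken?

Check high-value combinations within 16 m³:
- bicycle+washer: volume 5+10=15, value 33+47=80
- mattress+bicycle: volume 11+5=16, value 43+33=76
- TV box+washer: volume 2+10=12, value 13+47=60
- mattress+TV box: volume 11+2=13, value 43+13=56
Best: $80.

$80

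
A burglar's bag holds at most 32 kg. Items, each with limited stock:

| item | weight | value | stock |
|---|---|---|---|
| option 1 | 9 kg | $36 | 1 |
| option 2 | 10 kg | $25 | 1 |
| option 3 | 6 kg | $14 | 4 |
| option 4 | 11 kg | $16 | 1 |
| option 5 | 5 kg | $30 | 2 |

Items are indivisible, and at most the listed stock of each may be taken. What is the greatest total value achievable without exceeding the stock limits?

Top feasible selections:
- 1×option 1 + 2×option 3 + 2×option 5: weight 31, value 124
- 1×option 1 + 1×option 2 + 2×option 5: weight 29, value 121
- 1×option 2 + 2×option 3 + 2×option 5: weight 32, value 113
- 1×option 1 + 1×option 4 + 2×option 5: weight 30, value 112
Best: $124.

$124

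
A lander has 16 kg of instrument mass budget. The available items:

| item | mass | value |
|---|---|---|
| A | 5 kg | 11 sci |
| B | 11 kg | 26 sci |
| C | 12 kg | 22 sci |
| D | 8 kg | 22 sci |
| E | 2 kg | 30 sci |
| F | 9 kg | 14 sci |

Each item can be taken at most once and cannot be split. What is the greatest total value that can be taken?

Check high-value combinations within 16 kg:
- A+D+E: mass 5+8+2=15, value 11+22+30=63
- B+E: mass 11+2=13, value 26+30=56
- A+E+F: mass 5+2+9=16, value 11+30+14=55
Best: 63 sci.

63 sci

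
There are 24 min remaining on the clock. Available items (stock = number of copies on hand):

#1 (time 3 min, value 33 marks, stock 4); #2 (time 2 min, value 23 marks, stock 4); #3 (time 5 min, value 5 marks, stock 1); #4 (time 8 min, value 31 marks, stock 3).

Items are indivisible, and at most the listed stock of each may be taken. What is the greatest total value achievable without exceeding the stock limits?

Best selections within time 24 and stock limits:
- 4×#1 + 4×#2: time 20, value 224
- 4×#1 + 2×#2 + 1×#4: time 24, value 209
Best: 224 marks.

224 marks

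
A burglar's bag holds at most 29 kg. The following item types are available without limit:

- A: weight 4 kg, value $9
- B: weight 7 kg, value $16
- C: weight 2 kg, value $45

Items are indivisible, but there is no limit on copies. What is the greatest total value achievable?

Best value-per-unit is C at 45/2, and filling with it alone uses weight 14×2=28. No mix of the others beats 14×45 = 630.

$630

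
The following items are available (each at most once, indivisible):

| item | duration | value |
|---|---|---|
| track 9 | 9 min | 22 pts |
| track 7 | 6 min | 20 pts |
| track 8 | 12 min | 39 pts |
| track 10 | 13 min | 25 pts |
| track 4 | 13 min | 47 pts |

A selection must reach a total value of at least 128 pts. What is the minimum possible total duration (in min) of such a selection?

Subsets with value ≥ 128, sorted by total duration:
- track 9+track 7+track 8+track 4: duration 40, value 128
- track 7+track 8+track 10+track 4: duration 44, value 131
- track 9+track 8+track 10+track 4: duration 47, value 133
- track 9+track 7+track 8+track 10+track 4: duration 53, value 153
Minimum duration: 40 min.

40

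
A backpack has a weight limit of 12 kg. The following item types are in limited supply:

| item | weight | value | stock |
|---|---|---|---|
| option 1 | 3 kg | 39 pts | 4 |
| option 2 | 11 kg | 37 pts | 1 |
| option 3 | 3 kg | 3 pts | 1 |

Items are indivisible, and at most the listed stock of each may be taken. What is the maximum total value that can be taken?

Top feasible selections:
- 4×option 1: weight 12, value 156
- 3×option 1 + 1×option 3: weight 12, value 120
Best: 156 pts.

156 pts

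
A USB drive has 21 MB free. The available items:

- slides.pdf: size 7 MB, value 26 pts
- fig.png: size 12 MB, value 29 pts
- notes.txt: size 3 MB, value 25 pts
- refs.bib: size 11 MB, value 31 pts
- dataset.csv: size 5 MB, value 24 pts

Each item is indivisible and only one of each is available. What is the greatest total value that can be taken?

82 pts

Check high-value combinations within 21 MB:
- slides.pdf+notes.txt+refs.bib: size 7+3+11=21, value 26+25+31=82
- notes.txt+refs.bib+dataset.csv: size 3+11+5=19, value 25+31+24=80
- fig.png+notes.txt+dataset.csv: size 12+3+5=20, value 29+25+24=78
- slides.pdf+notes.txt+dataset.csv: size 7+3+5=15, value 26+25+24=75
- slides.pdf+refs.bib: size 7+11=18, value 26+31=57
Best: 82 pts.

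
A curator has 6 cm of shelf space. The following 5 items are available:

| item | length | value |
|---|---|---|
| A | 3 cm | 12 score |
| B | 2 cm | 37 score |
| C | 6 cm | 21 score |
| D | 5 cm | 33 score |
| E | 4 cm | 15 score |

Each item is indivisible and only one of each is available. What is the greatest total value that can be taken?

Check high-value combinations within 6 cm:
- B+E: length 2+4=6, value 37+15=52
- A+B: length 3+2=5, value 12+37=49
- B: length 2, value 37
- D: length 5, value 33
- C: length 6, value 21
Best: 52 score.

52 score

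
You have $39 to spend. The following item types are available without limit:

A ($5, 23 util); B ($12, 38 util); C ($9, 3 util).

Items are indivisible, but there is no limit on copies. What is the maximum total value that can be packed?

Best value-per-unit is A at 23/5, and filling with it alone uses cost 7×5=35. No mix of the others beats 7×23 = 161.

161 util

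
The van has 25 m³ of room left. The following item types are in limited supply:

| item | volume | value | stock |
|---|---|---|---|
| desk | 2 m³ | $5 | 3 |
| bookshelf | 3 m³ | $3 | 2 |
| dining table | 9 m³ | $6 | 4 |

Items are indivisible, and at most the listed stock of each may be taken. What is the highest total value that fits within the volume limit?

$27

Best selections within volume 25 and stock limits:
- 3×desk + 2×bookshelf + 1×dining table: volume 21, value 27
- 3×desk + 2×dining table: volume 24, value 27
- 2×desk + 1×bookshelf + 2×dining table: volume 25, value 25
- 3×desk + 1×bookshelf + 1×dining table: volume 18, value 24
Best: $27.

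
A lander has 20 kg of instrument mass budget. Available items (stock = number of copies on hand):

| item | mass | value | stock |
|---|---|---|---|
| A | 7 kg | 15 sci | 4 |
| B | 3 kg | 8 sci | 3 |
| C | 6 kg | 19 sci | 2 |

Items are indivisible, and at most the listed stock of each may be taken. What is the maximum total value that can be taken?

Top feasible selections:
- 2×B + 2×C: mass 18, value 54
- 1×A + 2×C: mass 19, value 53
Best: 54 sci.

54 sci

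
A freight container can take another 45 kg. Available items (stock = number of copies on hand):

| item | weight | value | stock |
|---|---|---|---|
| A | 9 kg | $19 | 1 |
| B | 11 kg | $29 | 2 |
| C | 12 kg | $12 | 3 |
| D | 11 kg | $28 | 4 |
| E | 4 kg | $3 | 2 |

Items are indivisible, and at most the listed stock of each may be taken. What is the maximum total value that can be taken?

$114

Best selections within weight 45 and stock limits:
- 2×B + 2×D: weight 44, value 114
- 1×B + 3×D: weight 44, value 113
- 4×D: weight 44, value 112
Best: $114.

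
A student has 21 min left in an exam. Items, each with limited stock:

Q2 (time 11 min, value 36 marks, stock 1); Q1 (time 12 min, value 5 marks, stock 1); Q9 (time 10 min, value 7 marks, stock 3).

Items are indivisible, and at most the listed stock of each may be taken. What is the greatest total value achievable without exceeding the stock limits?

43 marks

Best selections within time 21 and stock limits:
- 1×Q2 + 1×Q9: time 21, value 43
- 1×Q2: time 11, value 36
Best: 43 marks.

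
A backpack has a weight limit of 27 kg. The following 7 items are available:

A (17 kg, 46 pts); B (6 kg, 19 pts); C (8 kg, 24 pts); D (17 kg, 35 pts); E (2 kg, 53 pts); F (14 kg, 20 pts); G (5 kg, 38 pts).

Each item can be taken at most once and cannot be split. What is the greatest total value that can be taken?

137 pts

Check high-value combinations within 27 kg:
- A+E+G: weight 17+2+5=24, value 46+53+38=137
- B+C+E+G: weight 6+8+2+5=21, value 19+24+53+38=134
- B+E+F+G: weight 6+2+14+5=27, value 19+53+20+38=130
- D+E+G: weight 17+2+5=24, value 35+53+38=126
Best: 137 pts.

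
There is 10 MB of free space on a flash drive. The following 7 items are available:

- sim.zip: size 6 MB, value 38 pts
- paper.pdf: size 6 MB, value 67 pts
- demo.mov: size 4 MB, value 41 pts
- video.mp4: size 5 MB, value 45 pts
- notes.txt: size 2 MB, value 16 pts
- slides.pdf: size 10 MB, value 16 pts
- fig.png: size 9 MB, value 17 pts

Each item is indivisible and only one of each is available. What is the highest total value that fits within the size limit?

108 pts

Check high-value combinations within 10 MB:
- paper.pdf+demo.mov: size 6+4=10, value 67+41=108
- demo.mov+video.mp4: size 4+5=9, value 41+45=86
- paper.pdf+notes.txt: size 6+2=8, value 67+16=83
- sim.zip+demo.mov: size 6+4=10, value 38+41=79
- paper.pdf: size 6, value 67
Best: 108 pts.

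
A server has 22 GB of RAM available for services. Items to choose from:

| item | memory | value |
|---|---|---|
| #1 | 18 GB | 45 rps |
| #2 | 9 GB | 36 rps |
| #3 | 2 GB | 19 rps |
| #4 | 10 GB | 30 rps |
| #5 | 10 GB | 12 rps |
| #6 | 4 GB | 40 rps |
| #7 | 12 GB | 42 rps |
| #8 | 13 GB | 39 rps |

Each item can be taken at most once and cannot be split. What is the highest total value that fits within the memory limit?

This is a 0/1 knapsack; check combinations near the capacity.
- #3+#6+#7: memory 2+4+12=18, value 19+40+42=101
- #3+#6+#8: memory 2+4+13=19, value 19+40+39=98
- #2+#3+#6: memory 9+2+4=15, value 36+19+40=95
- #3+#4+#6: memory 2+10+4=16, value 19+30+40=89
Best: 101 rps.

101 rps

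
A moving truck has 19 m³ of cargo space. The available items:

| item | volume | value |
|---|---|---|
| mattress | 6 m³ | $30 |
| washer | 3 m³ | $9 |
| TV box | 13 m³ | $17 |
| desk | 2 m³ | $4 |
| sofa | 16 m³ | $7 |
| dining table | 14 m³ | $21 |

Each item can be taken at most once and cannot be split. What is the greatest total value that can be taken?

$47

Check high-value combinations within 19 m³:
- mattress+TV box: volume 6+13=19, value 30+17=47
- mattress+washer+desk: volume 6+3+2=11, value 30+9+4=43
- mattress+washer: volume 6+3=9, value 30+9=39
- mattress+desk: volume 6+2=8, value 30+4=34
Best: $47.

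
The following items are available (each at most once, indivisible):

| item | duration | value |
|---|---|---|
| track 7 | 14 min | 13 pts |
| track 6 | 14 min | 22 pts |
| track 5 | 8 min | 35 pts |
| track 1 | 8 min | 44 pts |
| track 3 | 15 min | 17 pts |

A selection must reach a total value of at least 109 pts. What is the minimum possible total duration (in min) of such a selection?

44

Subsets with value ≥ 109, sorted by total duration:
- track 7+track 6+track 5+track 1: duration 44, value 114
- track 6+track 5+track 1+track 3: duration 45, value 118
Minimum duration: 44 min.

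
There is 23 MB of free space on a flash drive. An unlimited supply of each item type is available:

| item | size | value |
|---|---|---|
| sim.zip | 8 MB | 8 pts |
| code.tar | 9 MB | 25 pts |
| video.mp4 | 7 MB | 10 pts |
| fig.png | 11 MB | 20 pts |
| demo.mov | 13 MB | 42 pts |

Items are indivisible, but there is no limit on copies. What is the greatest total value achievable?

67 pts

Best value-per-unit is demo.mov at 42/13; filling with it alone gives 1×42 = 42.
Optimal mix: 1×code.tar + 1×demo.mov → size 22, value 67.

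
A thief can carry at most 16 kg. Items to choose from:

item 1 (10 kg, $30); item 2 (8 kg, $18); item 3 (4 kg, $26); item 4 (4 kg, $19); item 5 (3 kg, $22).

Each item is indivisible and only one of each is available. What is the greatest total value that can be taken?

This is a 0/1 knapsack; check combinations near the capacity.
- item 3+item 4+item 5: weight 4+4+3=11, value 26+19+22=67
- item 2+item 3+item 5: weight 8+4+3=15, value 18+26+22=66
- item 2+item 3+item 4: weight 8+4+4=16, value 18+26+19=63
Best: $67.

$67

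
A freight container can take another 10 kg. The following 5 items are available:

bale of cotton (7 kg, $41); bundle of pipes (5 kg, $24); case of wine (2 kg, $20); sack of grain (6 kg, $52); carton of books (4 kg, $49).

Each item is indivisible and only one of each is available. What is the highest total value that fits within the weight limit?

$101

Check high-value combinations within 10 kg:
- sack of grain+carton of books: weight 6+4=10, value 52+49=101
- bundle of pipes+carton of books: weight 5+4=9, value 24+49=73
- case of wine+sack of grain: weight 2+6=8, value 20+52=72
Best: $101.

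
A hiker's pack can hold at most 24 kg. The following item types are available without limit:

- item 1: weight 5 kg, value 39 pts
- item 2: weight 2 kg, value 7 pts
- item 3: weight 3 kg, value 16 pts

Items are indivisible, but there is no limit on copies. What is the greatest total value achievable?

172 pts

Best value-per-unit is item 1 at 39/5; filling with it alone gives 4×39 = 156.
Optimal mix: 4×item 1 + 1×item 3 → weight 23, value 172.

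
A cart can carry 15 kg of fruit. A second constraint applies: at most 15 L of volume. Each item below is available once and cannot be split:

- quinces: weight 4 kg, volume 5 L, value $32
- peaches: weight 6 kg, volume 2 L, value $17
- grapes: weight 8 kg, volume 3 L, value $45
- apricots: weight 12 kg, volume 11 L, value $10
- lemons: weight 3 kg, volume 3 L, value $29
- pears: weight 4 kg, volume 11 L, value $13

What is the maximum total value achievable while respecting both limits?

Feasible sets respecting both limits:
- quinces+grapes+lemons: weight 15, volume 11, value 106
- quinces+peaches+lemons: weight 13, volume 10, value 78
- quinces+grapes: weight 12, volume 8, value 77
- grapes+lemons: weight 11, volume 6, value 74
Best: $106.

$106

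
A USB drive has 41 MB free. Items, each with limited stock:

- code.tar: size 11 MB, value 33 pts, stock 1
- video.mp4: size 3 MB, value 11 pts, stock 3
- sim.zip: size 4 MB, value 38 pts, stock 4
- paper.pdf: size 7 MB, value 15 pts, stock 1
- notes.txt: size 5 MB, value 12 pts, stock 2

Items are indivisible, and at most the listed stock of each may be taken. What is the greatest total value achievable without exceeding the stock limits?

Best selections within size 41 and stock limits:
- 1×code.tar + 3×video.mp4 + 4×sim.zip + 1×notes.txt: size 41, value 230
- 1×code.tar + 2×video.mp4 + 4×sim.zip + 1×paper.pdf: size 40, value 222
- 1×code.tar + 1×video.mp4 + 4×sim.zip + 2×notes.txt: size 40, value 220
Best: 230 pts.

230 pts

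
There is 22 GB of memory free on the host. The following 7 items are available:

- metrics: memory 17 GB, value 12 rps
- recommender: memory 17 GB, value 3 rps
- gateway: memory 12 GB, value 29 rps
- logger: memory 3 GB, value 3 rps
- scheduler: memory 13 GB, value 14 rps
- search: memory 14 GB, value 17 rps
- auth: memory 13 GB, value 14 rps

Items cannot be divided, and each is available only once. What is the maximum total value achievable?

32 rps

This is a 0/1 knapsack; check combinations near the capacity.
- gateway+logger: memory 12+3=15, value 29+3=32
- gateway: memory 12, value 29
- logger+search: memory 3+14=17, value 3+17=20
- search: memory 14, value 17
- logger+scheduler: memory 3+13=16, value 3+14=17
Best: 32 rps.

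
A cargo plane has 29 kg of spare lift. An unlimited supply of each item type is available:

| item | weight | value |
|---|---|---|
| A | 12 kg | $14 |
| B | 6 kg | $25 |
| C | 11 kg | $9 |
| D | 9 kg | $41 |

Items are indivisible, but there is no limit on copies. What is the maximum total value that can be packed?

$123

Best value-per-unit is D at 41/9, and filling with it alone uses weight 3×9=27. No mix of the others beats 3×41 = 123.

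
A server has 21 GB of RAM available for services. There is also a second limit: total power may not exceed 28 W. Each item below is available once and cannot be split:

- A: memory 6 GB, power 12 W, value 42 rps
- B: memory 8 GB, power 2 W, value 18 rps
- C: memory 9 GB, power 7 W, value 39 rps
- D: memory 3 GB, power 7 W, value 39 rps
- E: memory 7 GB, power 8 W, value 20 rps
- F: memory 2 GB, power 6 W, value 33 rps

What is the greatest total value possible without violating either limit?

132 rps

Feasible sets respecting both limits:
- A+B+D+F: memory 19, power 27, value 132
- C+D+E+F: memory 21, power 28, value 131
- A+C+D: memory 18, power 26, value 120
- A+C+F: memory 17, power 25, value 114
Best: 132 rps.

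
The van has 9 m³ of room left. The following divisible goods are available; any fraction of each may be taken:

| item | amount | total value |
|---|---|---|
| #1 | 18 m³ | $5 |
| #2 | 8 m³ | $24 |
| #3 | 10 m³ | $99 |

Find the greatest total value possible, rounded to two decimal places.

Take in order of value per unit:
- #3 (99/10 per unit): 9 of 10 → value 9×99/10 = 89.1000, running total 89.10
Total 89.10.

89.10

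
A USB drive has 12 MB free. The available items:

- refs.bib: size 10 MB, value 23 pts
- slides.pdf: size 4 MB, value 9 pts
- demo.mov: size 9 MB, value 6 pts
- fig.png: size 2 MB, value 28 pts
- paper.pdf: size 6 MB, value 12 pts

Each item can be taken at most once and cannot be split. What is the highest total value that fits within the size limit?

Check high-value combinations within 12 MB:
- refs.bib+fig.png: size 10+2=12, value 23+28=51
- slides.pdf+fig.png+paper.pdf: size 4+2+6=12, value 9+28+12=49
- fig.png+paper.pdf: size 2+6=8, value 28+12=40
- slides.pdf+fig.png: size 4+2=6, value 9+28=37
Best: 51 pts.

51 pts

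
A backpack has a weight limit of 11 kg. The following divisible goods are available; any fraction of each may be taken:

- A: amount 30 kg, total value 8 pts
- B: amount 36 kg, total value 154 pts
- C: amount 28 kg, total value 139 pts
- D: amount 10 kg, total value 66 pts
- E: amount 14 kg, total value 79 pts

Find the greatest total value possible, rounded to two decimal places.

71.64

Take in order of value per unit:
- D (66/10 per unit): all 10 → value 66, running total 66.00
- E (79/14 per unit): 1 of 14 → value 1×79/14 = 5.6429, running total 71.64
Total 71.64.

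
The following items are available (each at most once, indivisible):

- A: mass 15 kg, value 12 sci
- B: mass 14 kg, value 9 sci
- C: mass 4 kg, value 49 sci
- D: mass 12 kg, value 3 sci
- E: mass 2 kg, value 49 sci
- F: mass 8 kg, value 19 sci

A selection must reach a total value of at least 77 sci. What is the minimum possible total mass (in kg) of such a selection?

Subsets with value ≥ 77, sorted by total mass:
- C+E: mass 6, value 98
- C+E+F: mass 14, value 117
- C+D+E: mass 18, value 101
Minimum mass: 6 kg.

6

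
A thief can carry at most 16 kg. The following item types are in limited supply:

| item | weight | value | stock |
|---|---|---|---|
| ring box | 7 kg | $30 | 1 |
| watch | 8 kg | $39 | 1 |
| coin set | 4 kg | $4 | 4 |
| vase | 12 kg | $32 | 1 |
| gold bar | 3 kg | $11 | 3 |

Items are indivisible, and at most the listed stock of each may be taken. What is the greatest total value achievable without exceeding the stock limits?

$69

Top feasible selections:
- 1×ring box + 1×watch: weight 15, value 69
- 1×ring box + 3×gold bar: weight 16, value 63
- 1×watch + 2×gold bar: weight 14, value 61
Best: $69.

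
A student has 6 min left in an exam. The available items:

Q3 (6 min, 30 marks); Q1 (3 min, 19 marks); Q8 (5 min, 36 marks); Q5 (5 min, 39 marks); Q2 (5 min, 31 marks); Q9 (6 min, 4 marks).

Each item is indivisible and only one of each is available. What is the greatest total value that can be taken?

Check high-value combinations within 6 min:
- Q5: time 5, value 39
- Q8: time 5, value 36
- Q2: time 5, value 31
Best: 39 marks.

39 marks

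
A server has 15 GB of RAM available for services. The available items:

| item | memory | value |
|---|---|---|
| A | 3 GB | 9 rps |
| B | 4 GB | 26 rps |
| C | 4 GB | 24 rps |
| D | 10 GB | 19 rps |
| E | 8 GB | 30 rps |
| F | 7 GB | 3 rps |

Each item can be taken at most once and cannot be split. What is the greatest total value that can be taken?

65 rps

Check high-value combinations within 15 GB:
- A+B+E: memory 3+4+8=15, value 9+26+30=65
- A+C+E: memory 3+4+8=15, value 9+24+30=63
- A+B+C: memory 3+4+4=11, value 9+26+24=59
- B+E: memory 4+8=12, value 26+30=56
- C+E: memory 4+8=12, value 24+30=54
Best: 65 rps.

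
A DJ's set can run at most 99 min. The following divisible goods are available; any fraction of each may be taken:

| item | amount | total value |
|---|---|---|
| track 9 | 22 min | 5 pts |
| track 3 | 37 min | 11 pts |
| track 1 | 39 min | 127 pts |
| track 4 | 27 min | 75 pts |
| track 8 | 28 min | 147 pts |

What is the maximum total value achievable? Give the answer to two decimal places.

350.49

Take in order of value per unit:
- track 8 (147/28 per unit): all 28 → value 147, running total 147.00
- track 1 (127/39 per unit): all 39 → value 127, running total 274.00
- track 4 (75/27 per unit): all 27 → value 75, running total 349.00
- track 3 (11/37 per unit): 5 of 37 → value 5×11/37 = 1.4865, running total 350.49
Total 350.49.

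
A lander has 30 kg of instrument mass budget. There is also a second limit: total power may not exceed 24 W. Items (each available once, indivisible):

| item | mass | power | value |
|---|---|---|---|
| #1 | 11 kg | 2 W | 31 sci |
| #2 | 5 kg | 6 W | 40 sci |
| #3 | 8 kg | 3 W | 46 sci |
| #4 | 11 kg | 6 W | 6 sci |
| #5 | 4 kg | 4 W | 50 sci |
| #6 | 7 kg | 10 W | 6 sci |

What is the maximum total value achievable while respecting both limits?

167 sci

Feasible sets respecting both limits:
- #1+#2+#3+#5: mass 28, power 15, value 167
- #2+#3+#4+#5: mass 28, power 19, value 142
- #2+#3+#5+#6: mass 24, power 23, value 142
- #2+#3+#5: mass 17, power 13, value 136
Best: 167 sci.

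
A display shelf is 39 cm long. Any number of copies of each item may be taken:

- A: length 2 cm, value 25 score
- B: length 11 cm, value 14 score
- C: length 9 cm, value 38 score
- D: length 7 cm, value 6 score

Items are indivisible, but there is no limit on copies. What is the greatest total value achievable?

475 score

Best value-per-unit is A at 25/2, and filling with it alone uses length 19×2=38. No mix of the others beats 19×25 = 475.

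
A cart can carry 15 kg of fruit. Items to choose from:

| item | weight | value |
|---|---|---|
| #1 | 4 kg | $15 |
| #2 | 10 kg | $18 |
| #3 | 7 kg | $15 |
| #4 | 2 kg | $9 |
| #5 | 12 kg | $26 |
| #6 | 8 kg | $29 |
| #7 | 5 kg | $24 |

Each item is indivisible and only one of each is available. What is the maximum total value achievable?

$62

Check high-value combinations within 15 kg:
- #4+#6+#7: weight 2+8+5=15, value 9+29+24=62
- #6+#7: weight 8+5=13, value 29+24=53
- #1+#4+#6: weight 4+2+8=14, value 15+9+29=53
- #1+#4+#7: weight 4+2+5=11, value 15+9+24=48
- #3+#4+#7: weight 7+2+5=14, value 15+9+24=48
Best: $62.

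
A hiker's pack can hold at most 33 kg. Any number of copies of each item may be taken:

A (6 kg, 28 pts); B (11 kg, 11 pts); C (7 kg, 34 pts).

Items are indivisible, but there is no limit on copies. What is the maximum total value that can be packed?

158 pts

Best value-per-unit is C at 34/7; filling with it alone gives 4×34 = 136.
Optimal mix: 2×A + 3×C → weight 33, value 158.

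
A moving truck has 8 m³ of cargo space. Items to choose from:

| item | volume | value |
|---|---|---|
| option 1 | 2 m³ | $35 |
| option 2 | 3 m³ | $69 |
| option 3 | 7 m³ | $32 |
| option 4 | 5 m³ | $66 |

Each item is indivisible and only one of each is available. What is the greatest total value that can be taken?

$135

Check high-value combinations within 8 m³:
- option 2+option 4: volume 3+5=8, value 69+66=135
- option 1+option 2: volume 2+3=5, value 35+69=104
- option 1+option 4: volume 2+5=7, value 35+66=101
- option 2: volume 3, value 69
- option 4: volume 5, value 66
Best: $135.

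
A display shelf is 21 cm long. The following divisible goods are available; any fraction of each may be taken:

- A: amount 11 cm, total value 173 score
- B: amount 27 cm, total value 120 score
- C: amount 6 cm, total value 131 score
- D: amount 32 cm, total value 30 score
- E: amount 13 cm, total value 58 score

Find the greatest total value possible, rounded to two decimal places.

Take in order of value per unit:
- C (131/6 per unit): all 6 → value 131, running total 131.00
- A (173/11 per unit): all 11 → value 173, running total 304.00
- E (58/13 per unit): 4 of 13 → value 4×58/13 = 17.8462, running total 321.85
Total 321.85.

321.85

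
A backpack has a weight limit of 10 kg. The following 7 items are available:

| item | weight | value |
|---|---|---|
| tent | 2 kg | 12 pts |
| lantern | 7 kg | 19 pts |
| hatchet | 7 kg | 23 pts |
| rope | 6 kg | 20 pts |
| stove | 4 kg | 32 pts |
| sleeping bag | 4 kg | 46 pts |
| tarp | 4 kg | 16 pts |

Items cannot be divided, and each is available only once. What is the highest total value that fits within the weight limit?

This is a 0/1 knapsack; check combinations near the capacity.
- tent+stove+sleeping bag: weight 2+4+4=10, value 12+32+46=90
- stove+sleeping bag: weight 4+4=8, value 32+46=78
- tent+sleeping bag+tarp: weight 2+4+4=10, value 12+46+16=74
Best: 90 pts.

90 pts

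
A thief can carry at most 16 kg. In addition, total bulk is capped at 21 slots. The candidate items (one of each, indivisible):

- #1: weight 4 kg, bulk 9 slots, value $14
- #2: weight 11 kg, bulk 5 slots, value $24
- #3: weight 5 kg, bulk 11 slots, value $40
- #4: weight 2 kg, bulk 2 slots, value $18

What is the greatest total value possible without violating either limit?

$64

Feasible sets respecting both limits:
- #2+#3: weight 16, bulk 16, value 64
- #3+#4: weight 7, bulk 13, value 58
- #1+#3: weight 9, bulk 20, value 54
Best: $64.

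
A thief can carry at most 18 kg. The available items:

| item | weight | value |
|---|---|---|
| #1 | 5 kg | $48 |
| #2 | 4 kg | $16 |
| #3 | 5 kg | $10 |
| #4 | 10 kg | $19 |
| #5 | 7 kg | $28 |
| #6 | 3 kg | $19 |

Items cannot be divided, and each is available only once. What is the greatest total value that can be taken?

Check high-value combinations within 18 kg:
- #1+#5+#6: weight 5+7+3=15, value 48+28+19=95
- #1+#2+#3+#6: weight 5+4+5+3=17, value 48+16+10+19=93
- #1+#2+#5: weight 5+4+7=16, value 48+16+28=92
Best: $95.

$95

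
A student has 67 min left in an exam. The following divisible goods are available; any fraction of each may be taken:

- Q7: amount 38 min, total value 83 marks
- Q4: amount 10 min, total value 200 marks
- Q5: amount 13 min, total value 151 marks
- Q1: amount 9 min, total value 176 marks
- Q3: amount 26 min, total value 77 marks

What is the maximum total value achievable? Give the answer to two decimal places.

Take in order of value per unit:
- Q4 (200/10 per unit): all 10 → value 200, running total 200.00
- Q1 (176/9 per unit): all 9 → value 176, running total 376.00
- Q5 (151/13 per unit): all 13 → value 151, running total 527.00
- Q3 (77/26 per unit): all 26 → value 77, running total 604.00
- Q7 (83/38 per unit): 9 of 38 → value 9×83/38 = 19.6579, running total 623.66
Total 623.66.

623.66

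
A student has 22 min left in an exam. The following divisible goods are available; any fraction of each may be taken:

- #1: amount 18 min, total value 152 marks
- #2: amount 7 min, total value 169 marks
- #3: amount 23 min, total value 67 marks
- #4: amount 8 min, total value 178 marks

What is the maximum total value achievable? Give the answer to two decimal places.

406.11

Take in order of value per unit:
- #2 (169/7 per unit): all 7 → value 169, running total 169.00
- #4 (178/8 per unit): all 8 → value 178, running total 347.00
- #1 (152/18 per unit): 7 of 18 → value 7×152/18 = 59.1111, running total 406.11
Total 406.11.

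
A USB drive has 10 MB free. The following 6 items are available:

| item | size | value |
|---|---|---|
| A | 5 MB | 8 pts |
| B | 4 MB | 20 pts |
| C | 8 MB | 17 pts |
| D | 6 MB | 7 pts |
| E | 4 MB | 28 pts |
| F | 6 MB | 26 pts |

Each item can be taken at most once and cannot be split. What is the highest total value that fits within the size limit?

This is a 0/1 knapsack; check combinations near the capacity.
- E+F: size 4+6=10, value 28+26=54
- B+E: size 4+4=8, value 20+28=48
- B+F: size 4+6=10, value 20+26=46
Best: 54 pts.

54 pts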